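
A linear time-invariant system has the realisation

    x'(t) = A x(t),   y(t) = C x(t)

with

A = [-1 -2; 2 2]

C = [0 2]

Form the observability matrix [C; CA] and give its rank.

CA = [[4, 4]]
Observability matrix O = [C; CA] = [[0, 2], [4, 4]]
det(O) = 0·4 - 2·4 = 0 - 8 = -8 ≠ 0, so rank(O) = 2.
rank(O) = 2 = n, so the pair (A, C) is completely observable.

2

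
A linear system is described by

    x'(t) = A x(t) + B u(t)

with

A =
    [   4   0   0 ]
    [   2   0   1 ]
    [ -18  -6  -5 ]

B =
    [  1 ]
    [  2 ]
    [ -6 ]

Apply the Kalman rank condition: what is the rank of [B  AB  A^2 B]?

AB = [[4], [-4], [0]]
A^2B = [[16], [8], [-48]]
Controllability matrix C = [B  AB  A^2B] = [[1, 4, 16], [2, -4, 8], [-6, 0, -48]]
The rows r1, r2, r3 of C are linearly dependent: 2·r1 + 2·r2 + r3 = 0 (check each entry), so rank(C) ≤ 2.
The 2×2 minor from rows 1, 2, columns 1, 2 is 1·(-4) - 4·2 = -4 - 8 = -12 ≠ 0, so rank(C) = 2.
rank(C) = 2 < n = 3, so the pair (A, B) is not completely controllable.

2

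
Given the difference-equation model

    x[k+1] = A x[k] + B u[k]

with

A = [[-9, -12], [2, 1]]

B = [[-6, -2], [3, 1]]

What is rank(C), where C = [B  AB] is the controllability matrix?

1

AB = [[18, 6], [-9, -3]]
Controllability matrix C = [B  AB] = [[-6, -2, 18, 6], [3, 1, -9, -3]]
Every column of C is a scalar multiple of column 1 = [-6, 3] (multipliers 1, 1/3, -3, -1), so the columns span a one-dimensional space.
C ≠ 0, hence rank(C) = 1.
rank(C) = 1 < n = 2, so the pair (A, B) is not completely controllable.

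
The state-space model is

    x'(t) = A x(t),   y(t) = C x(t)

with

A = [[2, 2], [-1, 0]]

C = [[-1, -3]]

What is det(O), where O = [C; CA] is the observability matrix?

CA = [[1, -2]]
Observability matrix O = [C; CA] = [[-1, -3], [1, -2]]
det(O) = (-1)·(-2) - (-3)·1 = 2 - (-3) = 5
Since det(O) ≠ 0, rank(O) = 2 and the system is completely observable.

5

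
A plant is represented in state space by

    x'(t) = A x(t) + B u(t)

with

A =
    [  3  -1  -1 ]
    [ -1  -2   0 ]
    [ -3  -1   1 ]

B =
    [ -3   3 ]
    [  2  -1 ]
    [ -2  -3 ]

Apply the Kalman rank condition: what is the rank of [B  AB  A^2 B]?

3

AB = [[-9, 13], [-1, -1], [5, -11]]
A^2B = [[-31, 51], [11, -11], [33, -49]]
Controllability matrix C = [B  AB  A^2B] = [[-3, 3, -9, 13, -31, 51], [2, -1, -1, -1, 11, -11], [-2, -3, 5, -11, 33, -49]]
Take the 3×3 submatrix of C formed by columns 1, 2, 3: [[-3, 3, -9], [2, -1, -1], [-2, -3, 5]]. Its determinant is (-3)·((-1)·5 - (-1)·(-3)) - 3·(2·5 - (-1)·(-2)) + (-9)·(2·(-3) - (-1)·(-2)) = (-3)·(-8) - 3·8 + (-9)·(-8) = 72 ≠ 0.
So rank(C) ≥ 3; since C has 3 rows, rank(C) = 3.
rank(C) = 3 = n, so the pair (A, B) is completely controllable.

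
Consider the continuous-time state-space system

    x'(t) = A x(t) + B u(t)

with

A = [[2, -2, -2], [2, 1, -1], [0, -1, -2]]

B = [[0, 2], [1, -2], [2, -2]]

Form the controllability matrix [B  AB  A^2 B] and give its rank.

3

AB = [[-6, 12], [-1, 4], [-5, 6]]
A^2B = [[0, 4], [-8, 22], [11, -16]]
Controllability matrix C = [B  AB  A^2B] = [[0, 2, -6, 12, 0, 4], [1, -2, -1, 4, -8, 22], [2, -2, -5, 6, 11, -16]]
Take the 3×3 submatrix of C formed by columns 1, 2, 3: [[0, 2, -6], [1, -2, -1], [2, -2, -5]]. Its determinant is 0·((-2)·(-5) - (-1)·(-2)) - 2·(1·(-5) - (-1)·2) + (-6)·(1·(-2) - (-2)·2) = 0·8 - 2·(-3) + (-6)·2 = -6 ≠ 0.
So rank(C) ≥ 3; since C has 3 rows, rank(C) = 3.
rank(C) = 3 = n, so the pair (A, B) is completely controllable.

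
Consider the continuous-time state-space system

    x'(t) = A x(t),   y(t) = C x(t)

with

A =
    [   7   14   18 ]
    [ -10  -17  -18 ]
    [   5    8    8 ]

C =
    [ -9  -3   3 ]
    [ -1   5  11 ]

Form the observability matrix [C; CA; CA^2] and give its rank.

CA = [[-18, -51, -84], [-2, -11, -20]]
CA^2 = [[-36, -57, -78], [-4, -1, 2]]
Observability matrix O = [C; CA; CA^2] = [[-9, -3, 3], [-1, 5, 11], [-18, -51, -84], [-2, -11, -20], [-36, -57, -78], [-4, -1, 2]]
The columns c1, c2, c3 of O are linearly dependent: c1 - 2·c2 + c3 = 0 (check each entry), so rank(O) ≤ 2.
The 2×2 minor from rows 1, 2, columns 1, 2 is (-9)·5 - (-3)·(-1) = -45 - 3 = -48 ≠ 0, so rank(O) = 2.
rank(O) = 2 < n = 3, so the pair (A, C) is not completely observable.

2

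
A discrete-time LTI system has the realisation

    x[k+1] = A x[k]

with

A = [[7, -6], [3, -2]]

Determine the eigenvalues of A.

det(zI - A) = z^2 - (tr A)z + det A, with tr A = 7 + (-2) = 5 and det A = 7·(-2) - (-6)·3 = -14 - (-18) = 4.
So p(z) = det(zI - A) = z^2 - 5z + 4.
Factor z^2 - 5z + 4: two numbers with sum 5 and product 4 are 4 and 1, so z^2 - 5z + 4 = (z - 4)(z - 1).
Hence p(z) = (z - 4) (z - 1), with roots 1, 4.

1, 4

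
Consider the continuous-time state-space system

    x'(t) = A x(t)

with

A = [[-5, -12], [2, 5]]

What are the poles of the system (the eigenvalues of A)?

det(sI - A) = s^2 - (tr A)s + det A, with tr A = (-5) + 5 = 0 and det A = (-5)·5 - (-12)·2 = -25 - (-24) = -1.
So p(s) = det(sI - A) = s^2 - 1.
Factor s^2 - 1: two numbers with sum 0 and product -1 are 1 and -1, so s^2 - 1 = (s - 1)(s + 1).
Hence p(s) = (s - 1) (s + 1), with roots -1, 1.
At least one eigenvalue has non-negative real part, so the system is not asymptotically stable.

-1, 1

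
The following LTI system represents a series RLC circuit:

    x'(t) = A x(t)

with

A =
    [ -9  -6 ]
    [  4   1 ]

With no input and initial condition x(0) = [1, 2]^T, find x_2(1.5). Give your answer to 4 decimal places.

det(sI - A) = s^2 - (tr A)s + det A, with tr A = (-9) + 1 = -8 and det A = (-9)·1 - (-6)·4 = -9 - (-24) = 15.
So p(s) = det(sI - A) = s^2 + 8s + 15.
Factor s^2 + 8s + 15: two numbers with sum -8 and product 15 are -3 and -5, so s^2 + 8s + 15 = (s + 3)(s + 5).
Hence p(s) = (s + 3) (s + 5), with roots -5, -3.
The eigenvalues -5, -3 are distinct and real, so A is diagonalisable and x(t) = e^{At} x(0) = V diag(e^{λ_i t}) V^{-1} x(0), where the columns of V are the eigenvectors.
λ = -5: A - (-5)I = [[-4, -6], [4, 6]]. Row 1 gives (-4)·v1 + (-6)·v2 = 0, so take v_1 = [3, -2]^T.
λ = -3: A - (-3)I = [[-6, -6], [4, 4]]. Row 1 gives (-6)·v1 + (-6)·v2 = 0, so take v_2 = [1, -1]^T.
V = [v_1 v_2] = [[3, 1], [-2, -1]] has det V = -1, so V^{-1} = adj(V)/det V = [[1, 1], [-2, -3]].
Modal coordinates z(0) = V^{-1} x(0): 1·1 + 1·2 = 3; (-2)·1 + (-3)·2 = -8; so z(0) = [3, -8]^T.
x_2(t) = Σ_i (v_i)_2 · z_i(0) · e^{λ_i t} (row 2 of V times the modal terms).
x_2(1.5) = (-2)·3·e^{-5·1.5} + (-1)·(-8)·e^{-3·1.5} = (-6)·0.000553 + 8·0.011109 = 0.0856.

0.0856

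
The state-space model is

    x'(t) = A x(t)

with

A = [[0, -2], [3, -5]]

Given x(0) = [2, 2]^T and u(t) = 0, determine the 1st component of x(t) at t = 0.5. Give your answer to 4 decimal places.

0.7358

det(sI - A) = s^2 - (tr A)s + det A, with tr A = 0 + (-5) = -5 and det A = 0·(-5) - (-2)·3 = 0 - (-6) = 6.
So p(s) = det(sI - A) = s^2 + 5s + 6.
Factor s^2 + 5s + 6: two numbers with sum -5 and product 6 are -2 and -3, so s^2 + 5s + 6 = (s + 2)(s + 3).
Hence p(s) = (s + 2) (s + 3), with roots -3, -2.
The eigenvalues -3, -2 are distinct and real, so A is diagonalisable and x(t) = e^{At} x(0) = V diag(e^{λ_i t}) V^{-1} x(0), where the columns of V are the eigenvectors.
λ = -3: A - (-3)I = [[3, -2], [3, -2]]. Row 1 gives 3·v1 + (-2)·v2 = 0, so take v_1 = [-2, -3]^T.
λ = -2: A - (-2)I = [[2, -2], [3, -3]]. Row 1 gives 2·v1 + (-2)·v2 = 0, so take v_2 = [-1, -1]^T.
V = [v_1 v_2] = [[-2, -1], [-3, -1]] has det V = -1, so V^{-1} = adj(V)/det V = [[1, -1], [-3, 2]].
Modal coordinates z(0) = V^{-1} x(0): 1·2 + (-1)·2 = 0; (-3)·2 + 2·2 = -2; so z(0) = [0, -2]^T.
x_1(t) = Σ_i (v_i)_1 · z_i(0) · e^{λ_i t} (row 1 of V times the modal terms).
x_1(0.5) = (-2)·0·e^{-3·0.5} + (-1)·(-2)·e^{-2·0.5} = 0·0.223130 + 2·0.367879 = 0.7358.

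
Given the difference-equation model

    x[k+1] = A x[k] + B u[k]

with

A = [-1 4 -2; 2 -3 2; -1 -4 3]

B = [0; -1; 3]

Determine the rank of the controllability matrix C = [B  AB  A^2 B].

AB = [[-10], [9], [13]]
A^2B = [[20], [-21], [13]]
Controllability matrix C = [B  AB  A^2B] = [[0, -10, 20], [-1, 9, -21], [3, 13, 13]]
det(C) = 0·(9·13 - (-21)·13) - (-10)·((-1)·13 - (-21)·3) + 20·((-1)·13 - 9·3) = 0·390 - (-10)·50 + 20·(-40) = -300 ≠ 0, so rank(C) = 3.
rank(C) = 3 = n, so the pair (A, B) is completely controllable.

3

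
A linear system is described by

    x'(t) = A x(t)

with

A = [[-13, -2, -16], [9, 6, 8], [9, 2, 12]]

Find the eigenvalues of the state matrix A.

det(sI - A) = s^3 - (tr A)s^2 + (M11 + M22 + M33)s - det A, where Mii is the 2×2 principal minor of A obtained by deleting row i and column i.
tr A = (-13) + 6 + 12 = 5; M11 = 6·12 - 8·2 = 72 - 16 = 56; M22 = (-13)·12 - (-16)·9 = -156 - (-144) = -12; M33 = (-13)·6 - (-2)·9 = -78 - (-18) = -60; sum of minors = -16.
det A = (-13)·(6·12 - 8·2) - (-2)·(9·12 - 8·9) + (-16)·(9·2 - 6·9) = (-13)·56 - (-2)·36 + (-16)·(-36) = -80.
So p(s) = det(sI - A) = s^3 - 5s^2 - 16s + 80.
Rational-root test: any integer root divides 80. Testing small divisors, s = -4 works: p(-4) = -64 + (-80) + 64 + 80 = 0, so (s + 4) is a factor.
Dividing, p(s) = (s + 4)(s^2 - 9s + 20).
Factor s^2 - 9s + 20: two numbers with sum 9 and product 20 are 5 and 4, so s^2 - 9s + 20 = (s - 5)(s - 4).
Hence p(s) = (s - 5) (s - 4) (s + 4), with roots -4, 4, 5.
At least one eigenvalue has non-negative real part, so the system is not asymptotically stable.

-4, 4, 5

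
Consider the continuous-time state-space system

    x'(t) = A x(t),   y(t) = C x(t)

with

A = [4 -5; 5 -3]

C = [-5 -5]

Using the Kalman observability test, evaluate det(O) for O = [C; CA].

-425

CA = [[-45, 40]]
Observability matrix O = [C; CA] = [[-5, -5], [-45, 40]]
det(O) = (-5)·40 - (-5)·(-45) = -200 - 225 = -425
Since det(O) ≠ 0, rank(O) = 2 and the system is completely observable.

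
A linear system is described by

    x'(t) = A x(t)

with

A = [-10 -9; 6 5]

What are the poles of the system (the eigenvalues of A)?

-4, -1

det(sI - A) = s^2 - (tr A)s + det A, with tr A = (-10) + 5 = -5 and det A = (-10)·5 - (-9)·6 = -50 - (-54) = 4.
So p(s) = det(sI - A) = s^2 + 5s + 4.
Factor s^2 + 5s + 4: two numbers with sum -5 and product 4 are -1 and -4, so s^2 + 5s + 4 = (s + 1)(s + 4).
Hence p(s) = (s + 1) (s + 4), with roots -4, -1.
All eigenvalues have negative real part, so the system is asymptotically stable.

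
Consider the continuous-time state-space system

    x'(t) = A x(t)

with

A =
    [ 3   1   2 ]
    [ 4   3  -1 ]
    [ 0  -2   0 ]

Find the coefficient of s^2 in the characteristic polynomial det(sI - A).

Expand det(sI - A) for the 3×3 matrix.
p(s) = s^3 - 6s^2 + 3s + 22.
(Check: constant term = det(-A) = (-1)^3 det A = 22; coefficient of s^2 = -tr A = -6.)
The coefficient of s^2 is -6.

-6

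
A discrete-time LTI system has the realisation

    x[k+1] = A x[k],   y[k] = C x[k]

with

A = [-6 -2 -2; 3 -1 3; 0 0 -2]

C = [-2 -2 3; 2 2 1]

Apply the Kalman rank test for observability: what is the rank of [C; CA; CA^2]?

2

CA = [[6, 6, -8], [-6, -6, 0]]
CA^2 = [[-18, -18, 22], [18, 18, -6]]
Observability matrix O = [C; CA; CA^2] = [[-2, -2, 3], [2, 2, 1], [6, 6, -8], [-6, -6, 0], [-18, -18, 22], [18, 18, -6]]
The columns c1, c2, c3 of O are linearly dependent: -c1 + c2 = 0 (check each entry), so rank(O) ≤ 2.
The 2×2 minor from rows 1, 2, columns 1, 3 is (-2)·1 - 3·2 = -2 - 6 = -8 ≠ 0, so rank(O) = 2.
rank(O) = 2 < n = 3, so the pair (A, C) is not completely observable.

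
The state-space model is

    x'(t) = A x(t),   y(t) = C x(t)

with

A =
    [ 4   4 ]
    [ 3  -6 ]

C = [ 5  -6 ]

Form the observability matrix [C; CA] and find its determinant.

CA = [[2, 56]]
Observability matrix O = [C; CA] = [[5, -6], [2, 56]]
det(O) = 5·56 - (-6)·2 = 280 - (-12) = 292
Since det(O) ≠ 0, rank(O) = 2 and the system is completely observable.

292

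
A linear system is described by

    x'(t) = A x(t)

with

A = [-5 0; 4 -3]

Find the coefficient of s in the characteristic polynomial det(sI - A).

8

For a 2×2 matrix, det(sI - A) = s^2 - (tr A)s + det A.
tr A = -8, det A = 15.
So p(s) = s^2 + 8s + 15.
The coefficient of s is 8.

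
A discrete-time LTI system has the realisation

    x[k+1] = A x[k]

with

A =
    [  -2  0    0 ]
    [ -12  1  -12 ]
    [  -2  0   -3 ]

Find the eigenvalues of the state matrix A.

-3, -2, 1

det(zI - A) = z^3 - (tr A)z^2 + (M11 + M22 + M33)z - det A, where Mii is the 2×2 principal minor of A obtained by deleting row i and column i.
tr A = (-2) + 1 + (-3) = -4; M11 = 1·(-3) - (-12)·0 = -3 - 0 = -3; M22 = (-2)·(-3) - 0·(-2) = 6 - 0 = 6; M33 = (-2)·1 - 0·(-12) = -2 - 0 = -2; sum of minors = 1.
det A = (-2)·(1·(-3) - (-12)·0) - 0·((-12)·(-3) - (-12)·(-2)) + 0·((-12)·0 - 1·(-2)) = (-2)·(-3) - 0·12 + 0·2 = 6.
So p(z) = det(zI - A) = z^3 + 4z^2 + z - 6.
Rational-root test: any integer root divides -6. Testing small divisors, z = 1 works: p(1) = 1 + 4 + 1 + (-6) = 0, so (z - 1) is a factor.
Dividing, p(z) = (z - 1)(z^2 + 5z + 6).
Factor z^2 + 5z + 6: two numbers with sum -5 and product 6 are -2 and -3, so z^2 + 5z + 6 = (z + 2)(z + 3).
Hence p(z) = (z - 1) (z + 2) (z + 3), with roots -3, -2, 1.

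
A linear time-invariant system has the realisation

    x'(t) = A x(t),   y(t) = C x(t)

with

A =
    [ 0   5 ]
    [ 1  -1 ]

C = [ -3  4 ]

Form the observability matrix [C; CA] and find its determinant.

CA = [[4, -19]]
Observability matrix O = [C; CA] = [[-3, 4], [4, -19]]
det(O) = (-3)·(-19) - 4·4 = 57 - 16 = 41
Since det(O) ≠ 0, rank(O) = 2 and the system is completely observable.

41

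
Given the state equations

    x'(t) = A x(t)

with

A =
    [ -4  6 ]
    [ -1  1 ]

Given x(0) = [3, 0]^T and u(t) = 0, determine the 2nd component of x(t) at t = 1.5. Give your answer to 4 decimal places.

det(sI - A) = s^2 - (tr A)s + det A, with tr A = (-4) + 1 = -3 and det A = (-4)·1 - 6·(-1) = -4 - (-6) = 2.
So p(s) = det(sI - A) = s^2 + 3s + 2.
Factor s^2 + 3s + 2: two numbers with sum -3 and product 2 are -1 and -2, so s^2 + 3s + 2 = (s + 1)(s + 2).
Hence p(s) = (s + 1) (s + 2), with roots -2, -1.
The eigenvalues -2, -1 are distinct and real, so A is diagonalisable and x(t) = e^{At} x(0) = V diag(e^{λ_i t}) V^{-1} x(0), where the columns of V are the eigenvectors.
λ = -2: A - (-2)I = [[-2, 6], [-1, 3]]. Row 1 gives (-2)·v1 + 6·v2 = 0, so take v_1 = [3, 1]^T.
λ = -1: A - (-1)I = [[-3, 6], [-1, 2]]. Row 1 gives (-3)·v1 + 6·v2 = 0, so take v_2 = [2, 1]^T.
V = [v_1 v_2] = [[3, 2], [1, 1]] has det V = 1, so V^{-1} = adj(V)/det V = [[1, -2], [-1, 3]].
Modal coordinates z(0) = V^{-1} x(0): 1·3 + (-2)·0 = 3; (-1)·3 + 3·0 = -3; so z(0) = [3, -3]^T.
x_2(t) = Σ_i (v_i)_2 · z_i(0) · e^{λ_i t} (row 2 of V times the modal terms).
x_2(1.5) = 1·3·e^{-2·1.5} + 1·(-3)·e^{-1·1.5} = 3·0.049787 + (-3)·0.223130 = -0.5200.

-0.5200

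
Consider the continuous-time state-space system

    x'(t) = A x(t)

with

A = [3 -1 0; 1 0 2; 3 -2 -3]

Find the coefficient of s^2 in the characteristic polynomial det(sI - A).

Expand det(sI - A) for the 3×3 matrix.
p(s) = s^3 - 4s - 3.
(Check: constant term = det(-A) = (-1)^3 det A = -3; coefficient of s^2 = -tr A = 0.)
The coefficient of s^2 is 0.

0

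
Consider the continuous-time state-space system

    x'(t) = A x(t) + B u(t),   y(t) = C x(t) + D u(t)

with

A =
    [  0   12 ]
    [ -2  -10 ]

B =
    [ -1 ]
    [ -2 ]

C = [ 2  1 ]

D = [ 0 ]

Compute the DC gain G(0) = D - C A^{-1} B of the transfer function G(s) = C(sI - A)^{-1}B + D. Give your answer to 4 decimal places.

-2.7500

G(0) = C(-A)^{-1}B + D = -C A^{-1} B + D.
det A = 24, so A^{-1} = (1/24)·adj(A) = [[-5/12, -1/2], [1/12, 0]]
A^{-1} B = [17/12, -1/12]^T
C A^{-1} B = 11/4
G(0) = D - C A^{-1} B = 0 - (11/4) = -11/4 ≈ -2.7500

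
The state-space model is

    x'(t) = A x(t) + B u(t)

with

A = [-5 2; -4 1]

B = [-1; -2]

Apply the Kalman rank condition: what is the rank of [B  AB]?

1

AB = [[1], [2]]
Controllability matrix C = [B  AB] = [[-1, 1], [-2, 2]]
Every column of C is a scalar multiple of column 1 = [-1, -2] (multipliers 1, -1), so the columns span a one-dimensional space.
C ≠ 0, hence rank(C) = 1.
rank(C) = 1 < n = 2, so the pair (A, B) is not completely controllable.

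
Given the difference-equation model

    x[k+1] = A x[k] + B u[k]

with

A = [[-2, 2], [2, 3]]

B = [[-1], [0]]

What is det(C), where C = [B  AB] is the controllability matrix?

2

AB = [[2], [-2]]
Controllability matrix C = [B  AB] = [[-1, 2], [0, -2]]
det(C) = (-1)·(-2) - 2·0 = 2 - 0 = 2
Since det(C) ≠ 0, rank(C) = 2 and the system is completely controllable.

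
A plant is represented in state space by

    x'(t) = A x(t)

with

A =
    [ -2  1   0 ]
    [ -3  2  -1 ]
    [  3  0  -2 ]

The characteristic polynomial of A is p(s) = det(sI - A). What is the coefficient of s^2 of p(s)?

2

Expand det(sI - A) for the 3×3 matrix.
p(s) = s^3 + 2s^2 - s + 1.
(Check: constant term = det(-A) = (-1)^3 det A = 1; coefficient of s^2 = -tr A = 2.)
The coefficient of s^2 is 2.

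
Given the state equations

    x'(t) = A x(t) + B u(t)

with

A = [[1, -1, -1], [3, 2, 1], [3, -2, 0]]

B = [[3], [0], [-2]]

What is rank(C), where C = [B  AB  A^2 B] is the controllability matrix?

AB = [[5], [7], [9]]
A^2B = [[-11], [38], [1]]
Controllability matrix C = [B  AB  A^2B] = [[3, 5, -11], [0, 7, 38], [-2, 9, 1]]
det(C) = 3·(7·1 - 38·9) - 5·(0·1 - 38·(-2)) + (-11)·(0·9 - 7·(-2)) = 3·(-335) - 5·76 + (-11)·14 = -1539 ≠ 0, so rank(C) = 3.
rank(C) = 3 = n, so the pair (A, B) is completely controllable.

3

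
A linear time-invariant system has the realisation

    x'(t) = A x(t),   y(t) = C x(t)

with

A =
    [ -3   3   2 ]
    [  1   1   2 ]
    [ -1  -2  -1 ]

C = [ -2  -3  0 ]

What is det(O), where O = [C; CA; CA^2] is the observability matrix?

CA = [[3, -9, -10]]
CA^2 = [[-8, 20, -2]]
Observability matrix O = [C; CA; CA^2] = [[-2, -3, 0], [3, -9, -10], [-8, 20, -2]]
Expanding along the first row, det(O) = (-2)·((-9)·(-2) - (-10)·20) - (-3)·(3·(-2) - (-10)·(-8)) + 0·(3·20 - (-9)·(-8)) = (-2)·218 - (-3)·(-86) + 0·(-12) = -694
Since det(O) ≠ 0, rank(O) = 3 and the system is completely observable.

-694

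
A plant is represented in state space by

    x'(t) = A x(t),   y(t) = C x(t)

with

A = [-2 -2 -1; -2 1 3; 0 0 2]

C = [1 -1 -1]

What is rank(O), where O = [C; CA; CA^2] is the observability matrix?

3

CA = [[0, -3, -6]]
CA^2 = [[6, -3, -21]]
Observability matrix O = [C; CA; CA^2] = [[1, -1, -1], [0, -3, -6], [6, -3, -21]]
det(O) = 1·((-3)·(-21) - (-6)·(-3)) - (-1)·(0·(-21) - (-6)·6) + (-1)·(0·(-3) - (-3)·6) = 1·45 - (-1)·36 + (-1)·18 = 63 ≠ 0, so rank(O) = 3.
rank(O) = 3 = n, so the pair (A, C) is completely observable.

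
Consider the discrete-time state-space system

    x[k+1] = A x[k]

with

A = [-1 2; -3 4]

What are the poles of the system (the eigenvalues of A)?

det(zI - A) = z^2 - (tr A)z + det A, with tr A = (-1) + 4 = 3 and det A = (-1)·4 - 2·(-3) = -4 - (-6) = 2.
So p(z) = det(zI - A) = z^2 - 3z + 2.
Factor z^2 - 3z + 2: two numbers with sum 3 and product 2 are 2 and 1, so z^2 - 3z + 2 = (z - 2)(z - 1).
Hence p(z) = (z - 2) (z - 1), with roots 1, 2.

1, 2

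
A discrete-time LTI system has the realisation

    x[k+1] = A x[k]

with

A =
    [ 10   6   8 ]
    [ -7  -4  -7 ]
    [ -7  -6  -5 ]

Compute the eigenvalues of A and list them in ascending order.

-4, 2, 3

det(zI - A) = z^3 - (tr A)z^2 + (M11 + M22 + M33)z - det A, where Mii is the 2×2 principal minor of A obtained by deleting row i and column i.
tr A = 10 + (-4) + (-5) = 1; M11 = (-4)·(-5) - (-7)·(-6) = 20 - 42 = -22; M22 = 10·(-5) - 8·(-7) = -50 - (-56) = 6; M33 = 10·(-4) - 6·(-7) = -40 - (-42) = 2; sum of minors = -14.
det A = 10·((-4)·(-5) - (-7)·(-6)) - 6·((-7)·(-5) - (-7)·(-7)) + 8·((-7)·(-6) - (-4)·(-7)) = 10·(-22) - 6·(-14) + 8·14 = -24.
So p(z) = det(zI - A) = z^3 - z^2 - 14z + 24.
Rational-root test: any integer root divides 24. Testing small divisors, z = 2 works: p(2) = 8 + (-4) + (-28) + 24 = 0, so (z - 2) is a factor.
Dividing, p(z) = (z - 2)(z^2 + z - 12).
Factor z^2 + z - 12: two numbers with sum -1 and product -12 are 3 and -4, so z^2 + z - 12 = (z - 3)(z + 4).
Hence p(z) = (z - 3) (z - 2) (z + 4), with roots -4, 2, 3.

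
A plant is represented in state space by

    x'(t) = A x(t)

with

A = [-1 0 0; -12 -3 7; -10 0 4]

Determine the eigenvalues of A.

-3, -1, 4

det(sI - A) = s^3 - (tr A)s^2 + (M11 + M22 + M33)s - det A, where Mii is the 2×2 principal minor of A obtained by deleting row i and column i.
tr A = (-1) + (-3) + 4 = 0; M11 = (-3)·4 - 7·0 = -12 - 0 = -12; M22 = (-1)·4 - 0·(-10) = -4 - 0 = -4; M33 = (-1)·(-3) - 0·(-12) = 3 - 0 = 3; sum of minors = -13.
det A = (-1)·((-3)·4 - 7·0) - 0·((-12)·4 - 7·(-10)) + 0·((-12)·0 - (-3)·(-10)) = (-1)·(-12) - 0·22 + 0·(-30) = 12.
So p(s) = det(sI - A) = s^3 - 13s - 12.
Rational-root test: any integer root divides -12. Testing small divisors, s = -1 works: p(-1) = -1 + 0 + 13 + (-12) = 0, so (s + 1) is a factor.
Dividing, p(s) = (s + 1)(s^2 - s - 12).
Factor s^2 - s - 12: two numbers with sum 1 and product -12 are 4 and -3, so s^2 - s - 12 = (s - 4)(s + 3).
Hence p(s) = (s - 4) (s + 1) (s + 3), with roots -3, -1, 4.
At least one eigenvalue has non-negative real part, so the system is not asymptotically stable.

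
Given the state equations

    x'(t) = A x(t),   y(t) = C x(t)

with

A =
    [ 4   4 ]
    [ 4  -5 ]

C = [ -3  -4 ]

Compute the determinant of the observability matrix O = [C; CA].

CA = [[-28, 8]]
Observability matrix O = [C; CA] = [[-3, -4], [-28, 8]]
det(O) = (-3)·8 - (-4)·(-28) = -24 - 112 = -136
Since det(O) ≠ 0, rank(O) = 2 and the system is completely observable.

-136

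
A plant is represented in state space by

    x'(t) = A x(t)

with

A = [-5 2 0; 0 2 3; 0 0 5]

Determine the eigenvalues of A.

-5, 2, 5

det(sI - A) = s^3 - (tr A)s^2 + (M11 + M22 + M33)s - det A, where Mii is the 2×2 principal minor of A obtained by deleting row i and column i.
tr A = (-5) + 2 + 5 = 2; M11 = 2·5 - 3·0 = 10 - 0 = 10; M22 = (-5)·5 - 0·0 = -25 - 0 = -25; M33 = (-5)·2 - 2·0 = -10 - 0 = -10; sum of minors = -25.
det A = (-5)·(2·5 - 3·0) - 2·(0·5 - 3·0) + 0·(0·0 - 2·0) = (-5)·10 - 2·0 + 0·0 = -50.
So p(s) = det(sI - A) = s^3 - 2s^2 - 25s + 50.
Rational-root test: any integer root divides 50. Testing small divisors, s = 2 works: p(2) = 8 + (-8) + (-50) + 50 = 0, so (s - 2) is a factor.
Dividing, p(s) = (s - 2)(s^2 - 25).
Factor s^2 - 25: two numbers with sum 0 and product -25 are 5 and -5, so s^2 - 25 = (s - 5)(s + 5).
Hence p(s) = (s - 5) (s - 2) (s + 5), with roots -5, 2, 5.
At least one eigenvalue has non-negative real part, so the system is not asymptotically stable.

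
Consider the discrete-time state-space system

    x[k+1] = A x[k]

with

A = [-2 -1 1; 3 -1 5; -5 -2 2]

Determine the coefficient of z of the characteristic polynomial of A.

Expand det(zI - A) for the 3×3 matrix.
p(z) = z^3 + z^2 + 14z - 4.
(Check: constant term = det(-A) = (-1)^3 det A = -4; coefficient of z^2 = -tr A = 1.)
The coefficient of z is 14.

14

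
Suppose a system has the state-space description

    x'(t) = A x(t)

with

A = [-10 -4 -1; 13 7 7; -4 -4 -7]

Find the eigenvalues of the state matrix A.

-6, -3, -1

det(sI - A) = s^3 - (tr A)s^2 + (M11 + M22 + M33)s - det A, where Mii is the 2×2 principal minor of A obtained by deleting row i and column i.
tr A = (-10) + 7 + (-7) = -10; M11 = 7·(-7) - 7·(-4) = -49 - (-28) = -21; M22 = (-10)·(-7) - (-1)·(-4) = 70 - 4 = 66; M33 = (-10)·7 - (-4)·13 = -70 - (-52) = -18; sum of minors = 27.
det A = (-10)·(7·(-7) - 7·(-4)) - (-4)·(13·(-7) - 7·(-4)) + (-1)·(13·(-4) - 7·(-4)) = (-10)·(-21) - (-4)·(-63) + (-1)·(-24) = -18.
So p(s) = det(sI - A) = s^3 + 10s^2 + 27s + 18.
Rational-root test: any integer root divides 18. Testing small divisors, s = -1 works: p(-1) = -1 + 10 + (-27) + 18 = 0, so (s + 1) is a factor.
Dividing, p(s) = (s + 1)(s^2 + 9s + 18).
Factor s^2 + 9s + 18: two numbers with sum -9 and product 18 are -3 and -6, so s^2 + 9s + 18 = (s + 3)(s + 6).
Hence p(s) = (s + 1) (s + 3) (s + 6), with roots -6, -3, -1.
All eigenvalues have negative real part, so the system is asymptotically stable.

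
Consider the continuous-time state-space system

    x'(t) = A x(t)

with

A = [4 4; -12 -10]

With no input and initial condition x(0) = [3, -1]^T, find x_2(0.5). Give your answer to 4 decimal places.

-3.6235

det(sI - A) = s^2 - (tr A)s + det A, with tr A = 4 + (-10) = -6 and det A = 4·(-10) - 4·(-12) = -40 - (-48) = 8.
So p(s) = det(sI - A) = s^2 + 6s + 8.
Factor s^2 + 6s + 8: two numbers with sum -6 and product 8 are -2 and -4, so s^2 + 6s + 8 = (s + 2)(s + 4).
Hence p(s) = (s + 2) (s + 4), with roots -4, -2.
The eigenvalues -4, -2 are distinct and real, so A is diagonalisable and x(t) = e^{At} x(0) = V diag(e^{λ_i t}) V^{-1} x(0), where the columns of V are the eigenvectors.
λ = -4: A - (-4)I = [[8, 4], [-12, -6]]. Row 1 gives 8·v1 + 4·v2 = 0, so take v_1 = [1, -2]^T.
λ = -2: A - (-2)I = [[6, 4], [-12, -8]]. Row 1 gives 6·v1 + 4·v2 = 0, so take v_2 = [2, -3]^T.
V = [v_1 v_2] = [[1, 2], [-2, -3]] has det V = 1, so V^{-1} = adj(V)/det V = [[-3, -2], [2, 1]].
Modal coordinates z(0) = V^{-1} x(0): (-3)·3 + (-2)·(-1) = -7; 2·3 + 1·(-1) = 5; so z(0) = [-7, 5]^T.
x_2(t) = Σ_i (v_i)_2 · z_i(0) · e^{λ_i t} (row 2 of V times the modal terms).
x_2(0.5) = (-2)·(-7)·e^{-4·0.5} + (-3)·5·e^{-2·0.5} = 14·0.135335 + (-15)·0.367879 = -3.6235.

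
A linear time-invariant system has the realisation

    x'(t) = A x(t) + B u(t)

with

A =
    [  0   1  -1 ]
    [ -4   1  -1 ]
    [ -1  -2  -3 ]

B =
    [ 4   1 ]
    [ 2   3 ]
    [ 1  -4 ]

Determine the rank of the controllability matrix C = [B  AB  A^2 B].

3

AB = [[1, 7], [-15, 3], [-11, 5]]
A^2B = [[-4, -2], [-8, -30], [62, -28]]
Controllability matrix C = [B  AB  A^2B] = [[4, 1, 1, 7, -4, -2], [2, 3, -15, 3, -8, -30], [1, -4, -11, 5, 62, -28]]
Take the 3×3 submatrix of C formed by columns 1, 2, 3: [[4, 1, 1], [2, 3, -15], [1, -4, -11]]. Its determinant is 4·(3·(-11) - (-15)·(-4)) - 1·(2·(-11) - (-15)·1) + 1·(2·(-4) - 3·1) = 4·(-93) - 1·(-7) + 1·(-11) = -376 ≠ 0.
So rank(C) ≥ 3; since C has 3 rows, rank(C) = 3.
rank(C) = 3 = n, so the pair (A, B) is completely controllable.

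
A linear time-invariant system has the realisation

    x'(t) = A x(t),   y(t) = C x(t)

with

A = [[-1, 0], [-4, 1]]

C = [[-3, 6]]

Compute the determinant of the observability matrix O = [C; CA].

108

CA = [[-21, 6]]
Observability matrix O = [C; CA] = [[-3, 6], [-21, 6]]
det(O) = (-3)·6 - 6·(-21) = -18 - (-126) = 108
Since det(O) ≠ 0, rank(O) = 2 and the system is completely observable.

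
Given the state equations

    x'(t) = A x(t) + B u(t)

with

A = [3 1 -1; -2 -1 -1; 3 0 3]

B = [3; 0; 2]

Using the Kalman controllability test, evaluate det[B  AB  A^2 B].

-965

AB = [[7], [-8], [15]]
A^2B = [[-2], [-21], [66]]
Controllability matrix C = [B  AB  A^2B] = [[3, 7, -2], [0, -8, -21], [2, 15, 66]]
Expanding along the first row, det(C) = 3·((-8)·66 - (-21)·15) - 7·(0·66 - (-21)·2) + (-2)·(0·15 - (-8)·2) = 3·(-213) - 7·42 + (-2)·16 = -965
Since det(C) ≠ 0, rank(C) = 3 and the system is completely controllable.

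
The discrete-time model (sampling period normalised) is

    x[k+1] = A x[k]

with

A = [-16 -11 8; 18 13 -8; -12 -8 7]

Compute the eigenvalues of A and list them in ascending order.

-1, 2, 3

det(zI - A) = z^3 - (tr A)z^2 + (M11 + M22 + M33)z - det A, where Mii is the 2×2 principal minor of A obtained by deleting row i and column i.
tr A = (-16) + 13 + 7 = 4; M11 = 13·7 - (-8)·(-8) = 91 - 64 = 27; M22 = (-16)·7 - 8·(-12) = -112 - (-96) = -16; M33 = (-16)·13 - (-11)·18 = -208 - (-198) = -10; sum of minors = 1.
det A = (-16)·(13·7 - (-8)·(-8)) - (-11)·(18·7 - (-8)·(-12)) + 8·(18·(-8) - 13·(-12)) = (-16)·27 - (-11)·30 + 8·12 = -6.
So p(z) = det(zI - A) = z^3 - 4z^2 + z + 6.
Rational-root test: any integer root divides 6. Testing small divisors, z = -1 works: p(-1) = -1 + (-4) + (-1) + 6 = 0, so (z + 1) is a factor.
Dividing, p(z) = (z + 1)(z^2 - 5z + 6).
Factor z^2 - 5z + 6: two numbers with sum 5 and product 6 are 3 and 2, so z^2 - 5z + 6 = (z - 3)(z - 2).
Hence p(z) = (z - 3) (z - 2) (z + 1), with roots -1, 2, 3.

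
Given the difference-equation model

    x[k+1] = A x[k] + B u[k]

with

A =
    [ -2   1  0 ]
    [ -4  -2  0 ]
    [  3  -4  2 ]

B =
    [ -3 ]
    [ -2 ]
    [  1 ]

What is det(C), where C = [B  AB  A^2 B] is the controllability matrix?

1520

AB = [[4], [16], [1]]
A^2B = [[8], [-48], [-50]]
Controllability matrix C = [B  AB  A^2B] = [[-3, 4, 8], [-2, 16, -48], [1, 1, -50]]
Expanding along the first row, det(C) = (-3)·(16·(-50) - (-48)·1) - 4·((-2)·(-50) - (-48)·1) + 8·((-2)·1 - 16·1) = (-3)·(-752) - 4·148 + 8·(-18) = 1520
Since det(C) ≠ 0, rank(C) = 3 and the system is completely controllable.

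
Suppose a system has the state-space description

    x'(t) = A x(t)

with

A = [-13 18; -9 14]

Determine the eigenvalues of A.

det(sI - A) = s^2 - (tr A)s + det A, with tr A = (-13) + 14 = 1 and det A = (-13)·14 - 18·(-9) = -182 - (-162) = -20.
So p(s) = det(sI - A) = s^2 - s - 20.
Factor s^2 - s - 20: two numbers with sum 1 and product -20 are 5 and -4, so s^2 - s - 20 = (s - 5)(s + 4).
Hence p(s) = (s - 5) (s + 4), with roots -4, 5.
At least one eigenvalue has non-negative real part, so the system is not asymptotically stable.

-4, 5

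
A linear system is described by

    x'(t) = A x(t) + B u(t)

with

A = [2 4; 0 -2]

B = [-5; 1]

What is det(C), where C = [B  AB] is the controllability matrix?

AB = [[-6], [-2]]
Controllability matrix C = [B  AB] = [[-5, -6], [1, -2]]
det(C) = (-5)·(-2) - (-6)·1 = 10 - (-6) = 16
Since det(C) ≠ 0, rank(C) = 2 and the system is completely controllable.

16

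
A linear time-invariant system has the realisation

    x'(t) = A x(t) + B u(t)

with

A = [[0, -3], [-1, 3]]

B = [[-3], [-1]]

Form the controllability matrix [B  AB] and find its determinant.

AB = [[3], [0]]
Controllability matrix C = [B  AB] = [[-3, 3], [-1, 0]]
det(C) = (-3)·0 - 3·(-1) = 0 - (-3) = 3
Since det(C) ≠ 0, rank(C) = 2 and the system is completely controllable.

3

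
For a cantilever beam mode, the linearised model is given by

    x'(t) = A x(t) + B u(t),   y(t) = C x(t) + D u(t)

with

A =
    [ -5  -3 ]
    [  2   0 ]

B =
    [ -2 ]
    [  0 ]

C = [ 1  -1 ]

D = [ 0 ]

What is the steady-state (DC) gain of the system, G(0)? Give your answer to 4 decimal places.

0.6667

G(0) = C(-A)^{-1}B + D = -C A^{-1} B + D.
det A = 6, so A^{-1} = (1/6)·adj(A) = [[0, 1/2], [-1/3, -5/6]]
A^{-1} B = [0, 2/3]^T
C A^{-1} B = -2/3
G(0) = D - C A^{-1} B = 0 - (-2/3) = 2/3 ≈ 0.6667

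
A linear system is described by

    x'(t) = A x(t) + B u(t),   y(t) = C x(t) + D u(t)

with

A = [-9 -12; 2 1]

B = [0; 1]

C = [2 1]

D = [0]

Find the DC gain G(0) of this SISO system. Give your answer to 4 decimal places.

-1.0000

G(0) = C(-A)^{-1}B + D = -C A^{-1} B + D.
det A = 15, so A^{-1} = (1/15)·adj(A) = [[1/15, 4/5], [-2/15, -3/5]]
A^{-1} B = [4/5, -3/5]^T
C A^{-1} B = 1
G(0) = D - C A^{-1} B = 0 - (1) = -1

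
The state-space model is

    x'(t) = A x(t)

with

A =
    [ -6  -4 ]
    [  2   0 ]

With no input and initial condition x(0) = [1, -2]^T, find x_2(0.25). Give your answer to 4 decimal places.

det(sI - A) = s^2 - (tr A)s + det A, with tr A = (-6) + 0 = -6 and det A = (-6)·0 - (-4)·2 = 0 - (-8) = 8.
So p(s) = det(sI - A) = s^2 + 6s + 8.
Factor s^2 + 6s + 8: two numbers with sum -6 and product 8 are -2 and -4, so s^2 + 6s + 8 = (s + 2)(s + 4).
Hence p(s) = (s + 2) (s + 4), with roots -4, -2.
The eigenvalues -4, -2 are distinct and real, so A is diagonalisable and x(t) = e^{At} x(0) = V diag(e^{λ_i t}) V^{-1} x(0), where the columns of V are the eigenvectors.
λ = -4: A - (-4)I = [[-2, -4], [2, 4]]. Row 1 gives (-2)·v1 + (-4)·v2 = 0, so take v_1 = [2, -1]^T.
λ = -2: A - (-2)I = [[-4, -4], [2, 2]]. Row 1 gives (-4)·v1 + (-4)·v2 = 0, so take v_2 = [1, -1]^T.
V = [v_1 v_2] = [[2, 1], [-1, -1]] has det V = -1, so V^{-1} = adj(V)/det V = [[1, 1], [-1, -2]].
Modal coordinates z(0) = V^{-1} x(0): 1·1 + 1·(-2) = -1; (-1)·1 + (-2)·(-2) = 3; so z(0) = [-1, 3]^T.
x_2(t) = Σ_i (v_i)_2 · z_i(0) · e^{λ_i t} (row 2 of V times the modal terms).
x_2(0.25) = (-1)·(-1)·e^{-4·0.25} + (-1)·3·e^{-2·0.25} = 1·0.367879 + (-3)·0.606531 = -1.4517.

-1.4517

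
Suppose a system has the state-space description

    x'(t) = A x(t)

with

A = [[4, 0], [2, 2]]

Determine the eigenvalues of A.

det(sI - A) = s^2 - (tr A)s + det A, with tr A = 4 + 2 = 6 and det A = 4·2 - 0·2 = 8 - 0 = 8.
So p(s) = det(sI - A) = s^2 - 6s + 8.
Factor s^2 - 6s + 8: two numbers with sum 6 and product 8 are 4 and 2, so s^2 - 6s + 8 = (s - 4)(s - 2).
Hence p(s) = (s - 4) (s - 2), with roots 2, 4.
At least one eigenvalue has non-negative real part, so the system is not asymptotically stable.

2, 4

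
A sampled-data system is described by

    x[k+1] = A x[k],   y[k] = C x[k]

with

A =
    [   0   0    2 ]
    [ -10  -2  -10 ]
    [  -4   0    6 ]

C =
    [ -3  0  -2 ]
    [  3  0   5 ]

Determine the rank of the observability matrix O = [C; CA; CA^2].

2

CA = [[8, 0, -18], [-20, 0, 36]]
CA^2 = [[72, 0, -92], [-144, 0, 176]]
Observability matrix O = [C; CA; CA^2] = [[-3, 0, -2], [3, 0, 5], [8, 0, -18], [-20, 0, 36], [72, 0, -92], [-144, 0, 176]]
Column 2 of O is identically zero, so rank(O) ≤ 2.
The 2×2 minor from rows 1, 2, columns 1, 3 is (-3)·5 - (-2)·3 = -15 - (-6) = -9 ≠ 0, so rank(O) = 2.
rank(O) = 2 < n = 3, so the pair (A, C) is not completely observable.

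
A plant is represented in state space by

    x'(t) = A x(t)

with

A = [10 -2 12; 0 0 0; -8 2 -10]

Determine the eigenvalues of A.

det(sI - A) = s^3 - (tr A)s^2 + (M11 + M22 + M33)s - det A, where Mii is the 2×2 principal minor of A obtained by deleting row i and column i.
tr A = 10 + 0 + (-10) = 0; M11 = 0·(-10) - 0·2 = 0 - 0 = 0; M22 = 10·(-10) - 12·(-8) = -100 - (-96) = -4; M33 = 10·0 - (-2)·0 = 0 - 0 = 0; sum of minors = -4.
det A = 10·(0·(-10) - 0·2) - (-2)·(0·(-10) - 0·(-8)) + 12·(0·2 - 0·(-8)) = 10·0 - (-2)·0 + 12·0 = 0.
So p(s) = det(sI - A) = s^3 - 4s.
The constant term is 0, so p(s) = s(s^2 - 4).
Factor s^2 - 4: two numbers with sum 0 and product -4 are 2 and -2, so s^2 - 4 = (s - 2)(s + 2).
Hence p(s) = s (s - 2) (s + 2), with roots -2, 0, 2.
At least one eigenvalue has non-negative real part, so the system is not asymptotically stable.

-2, 0, 2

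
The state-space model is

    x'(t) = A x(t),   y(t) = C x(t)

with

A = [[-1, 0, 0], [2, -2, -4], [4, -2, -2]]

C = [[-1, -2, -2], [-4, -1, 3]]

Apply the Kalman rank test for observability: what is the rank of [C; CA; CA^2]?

CA = [[-11, 8, 12], [14, -4, -2]]
CA^2 = [[75, -40, -56], [-30, 12, 20]]
Observability matrix O = [C; CA; CA^2] = [[-1, -2, -2], [-4, -1, 3], [-11, 8, 12], [14, -4, -2], [75, -40, -56], [-30, 12, 20]]
Take the 3×3 submatrix of O formed by rows 1, 2, 3: [[-1, -2, -2], [-4, -1, 3], [-11, 8, 12]]. Its determinant is (-1)·((-1)·12 - 3·8) - (-2)·((-4)·12 - 3·(-11)) + (-2)·((-4)·8 - (-1)·(-11)) = (-1)·(-36) - (-2)·(-15) + (-2)·(-43) = 92 ≠ 0.
So rank(O) ≥ 3; since O has 3 columns, rank(O) = 3.
rank(O) = 3 = n, so the pair (A, C) is completely observable.

3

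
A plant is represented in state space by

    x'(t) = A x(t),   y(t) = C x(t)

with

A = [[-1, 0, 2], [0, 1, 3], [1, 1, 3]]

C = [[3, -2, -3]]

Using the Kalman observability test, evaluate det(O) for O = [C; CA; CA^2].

819

CA = [[-6, -5, -9]]
CA^2 = [[-3, -14, -54]]
Observability matrix O = [C; CA; CA^2] = [[3, -2, -3], [-6, -5, -9], [-3, -14, -54]]
Expanding along the first row, det(O) = 3·((-5)·(-54) - (-9)·(-14)) - (-2)·((-6)·(-54) - (-9)·(-3)) + (-3)·((-6)·(-14) - (-5)·(-3)) = 3·144 - (-2)·297 + (-3)·69 = 819
Since det(O) ≠ 0, rank(O) = 3 and the system is completely observable.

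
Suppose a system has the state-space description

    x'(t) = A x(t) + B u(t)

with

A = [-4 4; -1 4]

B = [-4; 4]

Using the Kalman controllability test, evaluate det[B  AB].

-208

AB = [[32], [20]]
Controllability matrix C = [B  AB] = [[-4, 32], [4, 20]]
det(C) = (-4)·20 - 32·4 = -80 - 128 = -208
Since det(C) ≠ 0, rank(C) = 2 and the system is completely controllable.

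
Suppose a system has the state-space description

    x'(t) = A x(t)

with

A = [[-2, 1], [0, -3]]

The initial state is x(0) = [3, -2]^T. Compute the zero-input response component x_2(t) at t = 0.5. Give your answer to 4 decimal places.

det(sI - A) = s^2 - (tr A)s + det A, with tr A = (-2) + (-3) = -5 and det A = (-2)·(-3) - 1·0 = 6 - 0 = 6.
So p(s) = det(sI - A) = s^2 + 5s + 6.
Factor s^2 + 5s + 6: two numbers with sum -5 and product 6 are -2 and -3, so s^2 + 5s + 6 = (s + 2)(s + 3).
Hence p(s) = (s + 2) (s + 3), with roots -3, -2.
The eigenvalues -3, -2 are distinct and real, so A is diagonalisable and x(t) = e^{At} x(0) = V diag(e^{λ_i t}) V^{-1} x(0), where the columns of V are the eigenvectors.
λ = -3: A - (-3)I = [[1, 1], [0, 0]]. Row 1 gives 1·v1 + 1·v2 = 0, so take v_1 = [-1, 1]^T.
λ = -2: A - (-2)I = [[0, 1], [0, -1]]. Row 1 gives 0·v1 + 1·v2 = 0, so take v_2 = [1, 0]^T.
V = [v_1 v_2] = [[-1, 1], [1, 0]] has det V = -1, so V^{-1} = adj(V)/det V = [[0, 1], [1, 1]].
Modal coordinates z(0) = V^{-1} x(0): 0·3 + 1·(-2) = -2; 1·3 + 1·(-2) = 1; so z(0) = [-2, 1]^T.
x_2(t) = Σ_i (v_i)_2 · z_i(0) · e^{λ_i t} (row 2 of V times the modal terms).
x_2(0.5) = 1·(-2)·e^{-3·0.5} + 0·1·e^{-2·0.5} = (-2)·0.223130 + 0·0.367879 = -0.4463.

-0.4463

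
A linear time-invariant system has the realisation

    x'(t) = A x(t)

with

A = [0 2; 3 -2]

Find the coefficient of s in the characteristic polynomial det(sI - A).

2

For a 2×2 matrix, det(sI - A) = s^2 - (tr A)s + det A.
tr A = -2, det A = -6.
So p(s) = s^2 + 2s - 6.
The coefficient of s is 2.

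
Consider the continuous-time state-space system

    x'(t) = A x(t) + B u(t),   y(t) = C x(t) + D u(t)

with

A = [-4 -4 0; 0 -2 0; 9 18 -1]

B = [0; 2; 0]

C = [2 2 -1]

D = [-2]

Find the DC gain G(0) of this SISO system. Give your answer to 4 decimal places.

-11.0000

G(0) = C(-A)^{-1}B + D = -C A^{-1} B + D.
det A = -8, so A^{-1} = (1/-8)·adj(A) = [[-1/4, 1/2, 0], [0, -1/2, 0], [-9/4, -9/2, -1]]
A^{-1} B = [1, -1, -9]^T
C A^{-1} B = 9
G(0) = D - C A^{-1} B = -2 - (9) = -11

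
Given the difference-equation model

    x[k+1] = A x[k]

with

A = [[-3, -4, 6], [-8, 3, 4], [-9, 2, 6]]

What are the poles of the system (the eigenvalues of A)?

det(zI - A) = z^3 - (tr A)z^2 + (M11 + M22 + M33)z - det A, where Mii is the 2×2 principal minor of A obtained by deleting row i and column i.
tr A = (-3) + 3 + 6 = 6; M11 = 3·6 - 4·2 = 18 - 8 = 10; M22 = (-3)·6 - 6·(-9) = -18 - (-54) = 36; M33 = (-3)·3 - (-4)·(-8) = -9 - 32 = -41; sum of minors = 5.
det A = (-3)·(3·6 - 4·2) - (-4)·((-8)·6 - 4·(-9)) + 6·((-8)·2 - 3·(-9)) = (-3)·10 - (-4)·(-12) + 6·11 = -12.
So p(z) = det(zI - A) = z^3 - 6z^2 + 5z + 12.
Rational-root test: any integer root divides 12. Testing small divisors, z = -1 works: p(-1) = -1 + (-6) + (-5) + 12 = 0, so (z + 1) is a factor.
Dividing, p(z) = (z + 1)(z^2 - 7z + 12).
Factor z^2 - 7z + 12: two numbers with sum 7 and product 12 are 4 and 3, so z^2 - 7z + 12 = (z - 4)(z - 3).
Hence p(z) = (z - 4) (z - 3) (z + 1), with roots -1, 3, 4.

-1, 3, 4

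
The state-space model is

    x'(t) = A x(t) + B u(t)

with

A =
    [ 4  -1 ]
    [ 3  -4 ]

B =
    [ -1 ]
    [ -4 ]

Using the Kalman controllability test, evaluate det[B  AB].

-13

AB = [[0], [13]]
Controllability matrix C = [B  AB] = [[-1, 0], [-4, 13]]
det(C) = (-1)·13 - 0·(-4) = -13 - 0 = -13
Since det(C) ≠ 0, rank(C) = 2 and the system is completely controllable.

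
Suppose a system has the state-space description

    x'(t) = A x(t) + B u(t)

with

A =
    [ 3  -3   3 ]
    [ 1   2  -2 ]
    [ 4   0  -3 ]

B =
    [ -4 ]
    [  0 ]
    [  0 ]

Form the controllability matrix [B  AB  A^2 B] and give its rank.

AB = [[-12], [-4], [-16]]
A^2B = [[-72], [12], [0]]
Controllability matrix C = [B  AB  A^2B] = [[-4, -12, -72], [0, -4, 12], [0, -16, 0]]
det(C) = (-4)·((-4)·0 - 12·(-16)) - (-12)·(0·0 - 12·0) + (-72)·(0·(-16) - (-4)·0) = (-4)·192 - (-12)·0 + (-72)·0 = -768 ≠ 0, so rank(C) = 3.
rank(C) = 3 = n, so the pair (A, B) is completely controllable.

3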